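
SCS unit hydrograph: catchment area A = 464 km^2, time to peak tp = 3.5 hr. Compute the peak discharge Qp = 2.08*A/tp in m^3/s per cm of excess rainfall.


SCS formula: Qp = 2.08 * A / tp.
Qp = 2.08 * 464 / 3.5
   = 965.12 / 3.5
   = 275.75 m^3/s per cm.

275.75


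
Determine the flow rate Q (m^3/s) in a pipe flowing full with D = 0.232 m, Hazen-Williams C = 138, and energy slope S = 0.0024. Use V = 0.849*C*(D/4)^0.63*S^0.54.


For a full circular pipe, R = D/4 = 0.232/4 = 0.058 m.
V = 0.849 * 138 * 0.058^0.63 * 0.0024^0.54
  = 0.849 * 138 * 0.166326 * 0.038487
  = 0.75 m/s.
Pipe area A = pi*D^2/4 = pi*0.232^2/4 = 0.0423 m^2.
Q = A * V = 0.0423 * 0.75 = 0.0317 m^3/s.

0.0317


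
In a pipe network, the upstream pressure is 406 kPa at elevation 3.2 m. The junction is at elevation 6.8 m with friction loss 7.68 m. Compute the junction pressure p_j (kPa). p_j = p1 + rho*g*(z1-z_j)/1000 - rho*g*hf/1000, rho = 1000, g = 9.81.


Junction pressure: p_j = p1 + rho*g*(z1 - z_j)/1000 - rho*g*hf/1000.
Elevation term = 1000*9.81*(3.2 - 6.8)/1000 = -35.316 kPa.
Friction term = 1000*9.81*7.68/1000 = 75.341 kPa.
p_j = 406 + -35.316 - 75.341 = 295.34 kPa.

295.34


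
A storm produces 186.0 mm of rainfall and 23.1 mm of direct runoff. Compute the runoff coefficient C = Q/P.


The runoff coefficient C = runoff depth / rainfall depth.
C = 23.1 / 186.0
  = 0.1242.

0.1242


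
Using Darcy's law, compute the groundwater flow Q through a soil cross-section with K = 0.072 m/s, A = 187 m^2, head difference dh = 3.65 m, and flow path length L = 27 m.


Darcy's law: Q = K * A * i, where i = dh/L.
Hydraulic gradient i = 3.65 / 27 = 0.135185.
Q = 0.072 * 187 * 0.135185
  = 1.8201 m^3/s.

1.8201


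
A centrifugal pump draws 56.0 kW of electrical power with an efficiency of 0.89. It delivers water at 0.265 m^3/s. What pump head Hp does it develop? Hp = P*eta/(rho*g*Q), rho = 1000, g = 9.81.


Pump head formula: Hp = P * eta / (rho * g * Q).
Numerator: P * eta = 56.0 * 1000 * 0.89 = 49840.0 W.
Denominator: rho * g * Q = 1000 * 9.81 * 0.265 = 2599.65.
Hp = 49840.0 / 2599.65 = 19.17 m.

19.17


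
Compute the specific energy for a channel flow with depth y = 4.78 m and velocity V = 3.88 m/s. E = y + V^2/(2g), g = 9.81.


Specific energy E = y + V^2/(2g).
Velocity head = V^2/(2g) = 3.88^2 / (2*9.81) = 15.0544 / 19.62 = 0.7673 m.
E = 4.78 + 0.7673 = 5.5473 m.

5.5473


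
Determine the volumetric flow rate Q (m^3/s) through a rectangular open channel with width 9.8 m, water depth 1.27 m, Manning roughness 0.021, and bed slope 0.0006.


For a rectangular channel, the cross-sectional area A = b * y = 9.8 * 1.27 = 12.45 m^2.
The wetted perimeter P = b + 2y = 9.8 + 2*1.27 = 12.34 m.
Hydraulic radius R = A/P = 12.45/12.34 = 1.0086 m.
Velocity V = (1/n)*R^(2/3)*S^(1/2) = (1/0.021)*1.0086^(2/3)*0.0006^(1/2) = 1.1731 m/s.
Discharge Q = A * V = 12.45 * 1.1731 = 14.6 m^3/s.

14.6


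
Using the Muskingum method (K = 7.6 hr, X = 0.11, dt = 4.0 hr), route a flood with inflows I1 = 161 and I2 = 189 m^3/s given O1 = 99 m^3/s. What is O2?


Muskingum coefficients:
denom = 2*K*(1-X) + dt = 2*7.6*(1-0.11) + 4.0 = 17.528.
C0 = (dt - 2*K*X)/denom = (4.0 - 2*7.6*0.11)/17.528 = 0.1328.
C1 = (dt + 2*K*X)/denom = (4.0 + 2*7.6*0.11)/17.528 = 0.3236.
C2 = (2*K*(1-X) - dt)/denom = 0.5436.
O2 = C0*I2 + C1*I1 + C2*O1
   = 0.1328*189 + 0.3236*161 + 0.5436*99
   = 131.02 m^3/s.

131.02


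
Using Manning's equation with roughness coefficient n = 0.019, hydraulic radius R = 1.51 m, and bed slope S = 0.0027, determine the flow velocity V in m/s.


Manning's equation gives V = (1/n) * R^(2/3) * S^(1/2).
First, compute R^(2/3) = 1.51^(2/3) = 1.3162.
Next, S^(1/2) = 0.0027^(1/2) = 0.051962.
Then 1/n = 1/0.019 = 52.63.
V = 52.63 * 1.3162 * 0.051962 = 3.5995 m/s.

3.5995


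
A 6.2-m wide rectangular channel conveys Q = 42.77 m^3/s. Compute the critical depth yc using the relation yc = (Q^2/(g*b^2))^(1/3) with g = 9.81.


Using yc = (Q^2 / (g * b^2))^(1/3):
Q^2 = 42.77^2 = 1829.27.
g * b^2 = 9.81 * 6.2^2 = 9.81 * 38.44 = 377.1.
Q^2 / (g*b^2) = 1829.27 / 377.1 = 4.8509.
yc = 4.8509^(1/3) = 1.6928 m.

1.6928


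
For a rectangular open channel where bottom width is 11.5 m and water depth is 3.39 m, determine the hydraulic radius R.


For a rectangular section:
Flow area A = b * y = 11.5 * 3.39 = 38.98 m^2.
Wetted perimeter P = b + 2y = 11.5 + 2*3.39 = 18.28 m.
Hydraulic radius R = A/P = 38.98 / 18.28 = 2.1327 m.

2.1327


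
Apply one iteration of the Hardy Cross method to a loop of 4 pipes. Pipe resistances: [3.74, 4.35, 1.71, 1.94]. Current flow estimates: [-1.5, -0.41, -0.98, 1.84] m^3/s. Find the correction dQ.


Numerator terms (r*Q*|Q|): 3.74*-1.5*|-1.5| = -8.415; 4.35*-0.41*|-0.41| = -0.7312; 1.71*-0.98*|-0.98| = -1.6423; 1.94*1.84*|1.84| = 6.5681.
Sum of numerator = -4.2205.
Denominator terms (r*|Q|): 3.74*|-1.5| = 5.61; 4.35*|-0.41| = 1.7835; 1.71*|-0.98| = 1.6758; 1.94*|1.84| = 3.5696.
2 * sum of denominator = 2 * 12.6389 = 25.2778.
dQ = --4.2205 / 25.2778 = 0.167 m^3/s.

0.167


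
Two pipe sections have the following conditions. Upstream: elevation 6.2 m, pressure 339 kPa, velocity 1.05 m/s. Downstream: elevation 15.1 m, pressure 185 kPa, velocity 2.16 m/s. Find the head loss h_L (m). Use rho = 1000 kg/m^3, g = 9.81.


Total head at each section: H = z + p/(rho*g) + V^2/(2g).
H1 = 6.2 + 339*1000/(1000*9.81) + 1.05^2/(2*9.81)
   = 6.2 + 34.557 + 0.0562
   = 40.813 m.
H2 = 15.1 + 185*1000/(1000*9.81) + 2.16^2/(2*9.81)
   = 15.1 + 18.858 + 0.2378
   = 34.196 m.
h_L = H1 - H2 = 40.813 - 34.196 = 6.617 m.

6.617


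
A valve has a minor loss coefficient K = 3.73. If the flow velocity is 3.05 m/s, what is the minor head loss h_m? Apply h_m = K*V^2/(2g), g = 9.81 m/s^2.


Minor loss formula: h_m = K * V^2/(2g).
V^2 = 3.05^2 = 9.3025.
V^2/(2g) = 9.3025 / 19.62 = 0.4741 m.
h_m = 3.73 * 0.4741 = 1.7685 m.

1.7685


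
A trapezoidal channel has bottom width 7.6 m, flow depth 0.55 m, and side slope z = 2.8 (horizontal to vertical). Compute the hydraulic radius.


For a trapezoidal section with side slope z:
A = (b + z*y)*y = (7.6 + 2.8*0.55)*0.55 = 5.027 m^2.
P = b + 2*y*sqrt(1 + z^2) = 7.6 + 2*0.55*sqrt(1 + 2.8^2) = 10.871 m.
R = A/P = 5.027 / 10.871 = 0.4624 m.

0.4624


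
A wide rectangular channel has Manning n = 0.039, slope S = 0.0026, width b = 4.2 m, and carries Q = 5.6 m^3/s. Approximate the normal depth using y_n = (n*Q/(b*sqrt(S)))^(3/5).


We use the wide-channel approximation y_n = (n*Q/(b*sqrt(S)))^(3/5).
sqrt(S) = sqrt(0.0026) = 0.05099.
Numerator: n*Q = 0.039 * 5.6 = 0.2184.
Denominator: b*sqrt(S) = 4.2 * 0.05099 = 0.214158.
arg = 1.0198.
y_n = 1.0198^(3/5) = 1.0118 m.

1.0118


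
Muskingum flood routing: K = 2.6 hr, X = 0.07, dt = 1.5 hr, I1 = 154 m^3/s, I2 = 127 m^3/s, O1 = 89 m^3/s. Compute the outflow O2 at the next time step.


Muskingum coefficients:
denom = 2*K*(1-X) + dt = 2*2.6*(1-0.07) + 1.5 = 6.336.
C0 = (dt - 2*K*X)/denom = (1.5 - 2*2.6*0.07)/6.336 = 0.1793.
C1 = (dt + 2*K*X)/denom = (1.5 + 2*2.6*0.07)/6.336 = 0.2942.
C2 = (2*K*(1-X) - dt)/denom = 0.5265.
O2 = C0*I2 + C1*I1 + C2*O1
   = 0.1793*127 + 0.2942*154 + 0.5265*89
   = 114.94 m^3/s.

114.94


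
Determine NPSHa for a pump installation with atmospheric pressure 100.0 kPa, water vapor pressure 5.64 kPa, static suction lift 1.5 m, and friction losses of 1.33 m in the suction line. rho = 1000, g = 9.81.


NPSHa = p_atm/(rho*g) - z_s - hf_s - p_vap/(rho*g).
p_atm/(rho*g) = 100.0*1000 / (1000*9.81) = 10.194 m.
p_vap/(rho*g) = 5.64*1000 / (1000*9.81) = 0.575 m.
NPSHa = 10.194 - 1.5 - 1.33 - 0.575
      = 6.79 m.

6.79


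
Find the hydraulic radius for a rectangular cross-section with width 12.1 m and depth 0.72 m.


For a rectangular section:
Flow area A = b * y = 12.1 * 0.72 = 8.71 m^2.
Wetted perimeter P = b + 2y = 12.1 + 2*0.72 = 13.54 m.
Hydraulic radius R = A/P = 8.71 / 13.54 = 0.6434 m.

0.6434


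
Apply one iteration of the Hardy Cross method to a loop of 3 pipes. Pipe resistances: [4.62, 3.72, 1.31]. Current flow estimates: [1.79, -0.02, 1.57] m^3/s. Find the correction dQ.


Numerator terms (r*Q*|Q|): 4.62*1.79*|1.79| = 14.8029; 3.72*-0.02*|-0.02| = -0.0015; 1.31*1.57*|1.57| = 3.229.
Sum of numerator = 18.0305.
Denominator terms (r*|Q|): 4.62*|1.79| = 8.2698; 3.72*|-0.02| = 0.0744; 1.31*|1.57| = 2.0567.
2 * sum of denominator = 2 * 10.4009 = 20.8018.
dQ = -18.0305 / 20.8018 = -0.8668 m^3/s.

-0.8668


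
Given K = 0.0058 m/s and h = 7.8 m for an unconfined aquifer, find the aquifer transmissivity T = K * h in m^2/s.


Transmissivity is defined as T = K * h.
T = 0.0058 * 7.8
  = 0.0452 m^2/s.

0.0452


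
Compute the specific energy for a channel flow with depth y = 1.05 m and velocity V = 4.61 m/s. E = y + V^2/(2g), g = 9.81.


Specific energy E = y + V^2/(2g).
Velocity head = V^2/(2g) = 4.61^2 / (2*9.81) = 21.2521 / 19.62 = 1.0832 m.
E = 1.05 + 1.0832 = 2.1332 m.

2.1332


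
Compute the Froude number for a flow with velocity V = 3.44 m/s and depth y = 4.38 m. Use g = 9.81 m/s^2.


The Froude number is defined as Fr = V / sqrt(g*y).
g*y = 9.81 * 4.38 = 42.9678.
sqrt(g*y) = sqrt(42.9678) = 6.555.
Fr = 3.44 / 6.555 = 0.5248.

0.5248


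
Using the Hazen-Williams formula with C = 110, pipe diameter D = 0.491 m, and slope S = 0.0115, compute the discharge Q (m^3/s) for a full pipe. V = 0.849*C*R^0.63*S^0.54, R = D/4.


For a full circular pipe, R = D/4 = 0.491/4 = 0.1227 m.
V = 0.849 * 110 * 0.1227^0.63 * 0.0115^0.54
  = 0.849 * 110 * 0.266737 * 0.089697
  = 2.2344 m/s.
Pipe area A = pi*D^2/4 = pi*0.491^2/4 = 0.1893 m^2.
Q = A * V = 0.1893 * 2.2344 = 0.4231 m^3/s.

0.4231


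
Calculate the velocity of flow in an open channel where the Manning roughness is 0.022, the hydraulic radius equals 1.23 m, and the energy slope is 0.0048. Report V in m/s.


Manning's equation gives V = (1/n) * R^(2/3) * S^(1/2).
First, compute R^(2/3) = 1.23^(2/3) = 1.148.
Next, S^(1/2) = 0.0048^(1/2) = 0.069282.
Then 1/n = 1/0.022 = 45.45.
V = 45.45 * 1.148 * 0.069282 = 3.6152 m/s.

3.6152


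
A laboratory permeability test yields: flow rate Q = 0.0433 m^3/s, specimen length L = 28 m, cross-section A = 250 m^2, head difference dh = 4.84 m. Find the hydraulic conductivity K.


From K = Q*L / (A*dh):
Numerator: Q*L = 0.0433 * 28 = 1.2124.
Denominator: A*dh = 250 * 4.84 = 1210.0.
K = 1.2124 / 1210.0 = 0.001002 m/s.

0.001002


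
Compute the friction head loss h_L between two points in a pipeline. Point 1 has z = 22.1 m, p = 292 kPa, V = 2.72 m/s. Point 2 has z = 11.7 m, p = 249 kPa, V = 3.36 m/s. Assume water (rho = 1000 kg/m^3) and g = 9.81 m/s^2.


Total head at each section: H = z + p/(rho*g) + V^2/(2g).
H1 = 22.1 + 292*1000/(1000*9.81) + 2.72^2/(2*9.81)
   = 22.1 + 29.766 + 0.3771
   = 52.243 m.
H2 = 11.7 + 249*1000/(1000*9.81) + 3.36^2/(2*9.81)
   = 11.7 + 25.382 + 0.5754
   = 37.658 m.
h_L = H1 - H2 = 52.243 - 37.658 = 14.585 m.

14.585


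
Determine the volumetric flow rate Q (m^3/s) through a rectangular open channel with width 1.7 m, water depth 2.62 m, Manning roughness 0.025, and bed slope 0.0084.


For a rectangular channel, the cross-sectional area A = b * y = 1.7 * 2.62 = 4.45 m^2.
The wetted perimeter P = b + 2y = 1.7 + 2*2.62 = 6.94 m.
Hydraulic radius R = A/P = 4.45/6.94 = 0.6418 m.
Velocity V = (1/n)*R^(2/3)*S^(1/2) = (1/0.025)*0.6418^(2/3)*0.0084^(1/2) = 2.7277 m/s.
Discharge Q = A * V = 4.45 * 2.7277 = 12.149 m^3/s.

12.149


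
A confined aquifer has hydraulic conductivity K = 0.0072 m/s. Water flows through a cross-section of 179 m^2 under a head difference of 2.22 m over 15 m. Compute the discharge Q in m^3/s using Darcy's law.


Darcy's law: Q = K * A * i, where i = dh/L.
Hydraulic gradient i = 2.22 / 15 = 0.148.
Q = 0.0072 * 179 * 0.148
  = 0.1907 m^3/s.

0.1907


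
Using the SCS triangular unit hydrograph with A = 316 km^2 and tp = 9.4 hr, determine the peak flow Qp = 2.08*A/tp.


SCS formula: Qp = 2.08 * A / tp.
Qp = 2.08 * 316 / 9.4
   = 657.28 / 9.4
   = 69.92 m^3/s per cm.

69.92


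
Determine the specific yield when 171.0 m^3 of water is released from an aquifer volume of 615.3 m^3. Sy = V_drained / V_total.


Specific yield Sy = Volume drained / Total volume.
Sy = 171.0 / 615.3
   = 0.2779.

0.2779


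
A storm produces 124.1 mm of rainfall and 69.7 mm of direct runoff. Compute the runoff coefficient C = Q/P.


The runoff coefficient C = runoff depth / rainfall depth.
C = 69.7 / 124.1
  = 0.5616.

0.5616


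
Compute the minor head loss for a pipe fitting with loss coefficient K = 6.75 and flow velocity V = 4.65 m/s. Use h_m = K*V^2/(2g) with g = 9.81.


Minor loss formula: h_m = K * V^2/(2g).
V^2 = 4.65^2 = 21.6225.
V^2/(2g) = 21.6225 / 19.62 = 1.1021 m.
h_m = 6.75 * 1.1021 = 7.4389 m.

7.4389


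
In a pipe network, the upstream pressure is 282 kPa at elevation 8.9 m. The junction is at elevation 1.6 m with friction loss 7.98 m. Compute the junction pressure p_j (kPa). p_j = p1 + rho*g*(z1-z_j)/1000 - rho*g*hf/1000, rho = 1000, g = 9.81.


Junction pressure: p_j = p1 + rho*g*(z1 - z_j)/1000 - rho*g*hf/1000.
Elevation term = 1000*9.81*(8.9 - 1.6)/1000 = 71.613 kPa.
Friction term = 1000*9.81*7.98/1000 = 78.284 kPa.
p_j = 282 + 71.613 - 78.284 = 275.33 kPa.

275.33


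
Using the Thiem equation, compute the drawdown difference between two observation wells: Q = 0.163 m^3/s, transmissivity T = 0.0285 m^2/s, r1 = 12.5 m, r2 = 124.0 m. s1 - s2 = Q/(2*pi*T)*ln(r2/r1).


Thiem equation: s1 - s2 = Q/(2*pi*T) * ln(r2/r1).
ln(r2/r1) = ln(124.0/12.5) = 2.2946.
Q/(2*pi*T) = 0.163 / (2*pi*0.0285) = 0.163 / 0.1791 = 0.9103.
s1 - s2 = 0.9103 * 2.2946 = 2.0886 m.

2.0886


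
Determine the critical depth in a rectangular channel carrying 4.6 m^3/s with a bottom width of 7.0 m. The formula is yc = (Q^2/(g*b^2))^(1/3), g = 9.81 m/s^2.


Using yc = (Q^2 / (g * b^2))^(1/3):
Q^2 = 4.6^2 = 21.16.
g * b^2 = 9.81 * 7.0^2 = 9.81 * 49.0 = 480.69.
Q^2 / (g*b^2) = 21.16 / 480.69 = 0.044.
yc = 0.044^(1/3) = 0.3531 m.

0.3531


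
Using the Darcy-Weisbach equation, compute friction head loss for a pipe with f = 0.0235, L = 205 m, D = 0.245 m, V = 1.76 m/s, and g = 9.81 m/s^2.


Darcy-Weisbach equation: h_f = f * (L/D) * V^2/(2g).
f * L/D = 0.0235 * 205/0.245 = 19.6633.
V^2/(2g) = 1.76^2 / (2*9.81) = 3.0976 / 19.62 = 0.1579 m.
h_f = 19.6633 * 0.1579 = 3.104 m.

3.104


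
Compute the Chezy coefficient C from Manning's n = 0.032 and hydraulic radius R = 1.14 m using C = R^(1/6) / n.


The Chezy coefficient relates to Manning's n through C = R^(1/6) / n.
R^(1/6) = 1.14^(1/6) = 1.022078.
C = 1.022078 / 0.032 = 31.94 m^(1/2)/s.

31.94


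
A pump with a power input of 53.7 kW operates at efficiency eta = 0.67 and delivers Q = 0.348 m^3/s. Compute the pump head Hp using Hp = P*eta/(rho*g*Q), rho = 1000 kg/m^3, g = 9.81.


Pump head formula: Hp = P * eta / (rho * g * Q).
Numerator: P * eta = 53.7 * 1000 * 0.67 = 35979.0 W.
Denominator: rho * g * Q = 1000 * 9.81 * 0.348 = 3413.88.
Hp = 35979.0 / 3413.88 = 10.54 m.

10.54


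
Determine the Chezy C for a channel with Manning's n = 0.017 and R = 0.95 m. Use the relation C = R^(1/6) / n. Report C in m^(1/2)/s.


The Chezy coefficient relates to Manning's n through C = R^(1/6) / n.
R^(1/6) = 0.95^(1/6) = 0.991488.
C = 0.991488 / 0.017 = 58.32 m^(1/2)/s.

58.32


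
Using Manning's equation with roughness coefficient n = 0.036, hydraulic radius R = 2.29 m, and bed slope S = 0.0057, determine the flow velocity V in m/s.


Manning's equation gives V = (1/n) * R^(2/3) * S^(1/2).
First, compute R^(2/3) = 2.29^(2/3) = 1.7374.
Next, S^(1/2) = 0.0057^(1/2) = 0.075498.
Then 1/n = 1/0.036 = 27.78.
V = 27.78 * 1.7374 * 0.075498 = 3.6436 m/s.

3.6436


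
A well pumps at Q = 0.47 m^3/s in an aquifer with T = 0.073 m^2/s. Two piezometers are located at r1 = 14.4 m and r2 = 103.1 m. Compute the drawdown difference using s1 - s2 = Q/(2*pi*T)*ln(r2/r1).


Thiem equation: s1 - s2 = Q/(2*pi*T) * ln(r2/r1).
ln(r2/r1) = ln(103.1/14.4) = 1.9685.
Q/(2*pi*T) = 0.47 / (2*pi*0.073) = 0.47 / 0.4587 = 1.0247.
s1 - s2 = 1.0247 * 1.9685 = 2.0171 m.

2.0171


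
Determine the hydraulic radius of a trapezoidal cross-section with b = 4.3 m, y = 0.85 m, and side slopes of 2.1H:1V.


For a trapezoidal section with side slope z:
A = (b + z*y)*y = (4.3 + 2.1*0.85)*0.85 = 5.172 m^2.
P = b + 2*y*sqrt(1 + z^2) = 4.3 + 2*0.85*sqrt(1 + 2.1^2) = 8.254 m.
R = A/P = 5.172 / 8.254 = 0.6266 m.

0.6266


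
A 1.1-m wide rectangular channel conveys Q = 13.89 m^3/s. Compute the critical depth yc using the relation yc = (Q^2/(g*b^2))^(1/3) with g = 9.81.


Using yc = (Q^2 / (g * b^2))^(1/3):
Q^2 = 13.89^2 = 192.93.
g * b^2 = 9.81 * 1.1^2 = 9.81 * 1.21 = 11.87.
Q^2 / (g*b^2) = 192.93 / 11.87 = 16.2536.
yc = 16.2536^(1/3) = 2.5331 m.

2.5331


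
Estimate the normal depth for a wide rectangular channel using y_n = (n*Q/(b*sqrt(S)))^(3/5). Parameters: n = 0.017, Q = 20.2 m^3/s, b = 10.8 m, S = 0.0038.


We use the wide-channel approximation y_n = (n*Q/(b*sqrt(S)))^(3/5).
sqrt(S) = sqrt(0.0038) = 0.061644.
Numerator: n*Q = 0.017 * 20.2 = 0.3434.
Denominator: b*sqrt(S) = 10.8 * 0.061644 = 0.665755.
arg = 0.5158.
y_n = 0.5158^(3/5) = 0.6722 m.

0.6722


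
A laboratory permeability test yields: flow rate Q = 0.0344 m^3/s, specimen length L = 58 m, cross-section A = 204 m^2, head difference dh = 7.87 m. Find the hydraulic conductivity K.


From K = Q*L / (A*dh):
Numerator: Q*L = 0.0344 * 58 = 1.9952.
Denominator: A*dh = 204 * 7.87 = 1605.48.
K = 1.9952 / 1605.48 = 0.001243 m/s.

0.001243


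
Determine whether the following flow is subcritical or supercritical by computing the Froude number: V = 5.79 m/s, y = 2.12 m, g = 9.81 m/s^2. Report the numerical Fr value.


The Froude number is defined as Fr = V / sqrt(g*y).
g*y = 9.81 * 2.12 = 20.7972.
sqrt(g*y) = sqrt(20.7972) = 4.5604.
Fr = 5.79 / 4.5604 = 1.2696.
Since Fr > 1, the flow is supercritical.

1.2696


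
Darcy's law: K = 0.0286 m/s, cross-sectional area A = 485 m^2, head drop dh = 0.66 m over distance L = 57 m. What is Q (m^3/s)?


Darcy's law: Q = K * A * i, where i = dh/L.
Hydraulic gradient i = 0.66 / 57 = 0.011579.
Q = 0.0286 * 485 * 0.011579
  = 0.1606 m^3/s.

0.1606


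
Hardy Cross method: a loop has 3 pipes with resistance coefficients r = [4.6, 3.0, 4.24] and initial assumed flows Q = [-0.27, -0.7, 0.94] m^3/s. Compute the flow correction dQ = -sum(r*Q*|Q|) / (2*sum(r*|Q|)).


Numerator terms (r*Q*|Q|): 4.6*-0.27*|-0.27| = -0.3353; 3.0*-0.7*|-0.7| = -1.47; 4.24*0.94*|0.94| = 3.7465.
Sum of numerator = 1.9411.
Denominator terms (r*|Q|): 4.6*|-0.27| = 1.242; 3.0*|-0.7| = 2.1; 4.24*|0.94| = 3.9856.
2 * sum of denominator = 2 * 7.3276 = 14.6552.
dQ = -1.9411 / 14.6552 = -0.1325 m^3/s.

-0.1325


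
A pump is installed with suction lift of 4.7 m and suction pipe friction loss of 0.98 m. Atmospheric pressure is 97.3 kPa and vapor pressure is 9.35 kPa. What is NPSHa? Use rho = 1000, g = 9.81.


NPSHa = p_atm/(rho*g) - z_s - hf_s - p_vap/(rho*g).
p_atm/(rho*g) = 97.3*1000 / (1000*9.81) = 9.918 m.
p_vap/(rho*g) = 9.35*1000 / (1000*9.81) = 0.953 m.
NPSHa = 9.918 - 4.7 - 0.98 - 0.953
      = 3.29 m.

3.29


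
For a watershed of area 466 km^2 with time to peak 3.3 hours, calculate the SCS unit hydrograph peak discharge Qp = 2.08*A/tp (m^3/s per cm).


SCS formula: Qp = 2.08 * A / tp.
Qp = 2.08 * 466 / 3.3
   = 969.28 / 3.3
   = 293.72 m^3/s per cm.

293.72


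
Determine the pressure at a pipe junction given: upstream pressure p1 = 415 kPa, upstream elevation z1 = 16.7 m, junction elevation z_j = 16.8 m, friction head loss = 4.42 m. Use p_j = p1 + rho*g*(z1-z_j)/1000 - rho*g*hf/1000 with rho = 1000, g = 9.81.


Junction pressure: p_j = p1 + rho*g*(z1 - z_j)/1000 - rho*g*hf/1000.
Elevation term = 1000*9.81*(16.7 - 16.8)/1000 = -0.981 kPa.
Friction term = 1000*9.81*4.42/1000 = 43.36 kPa.
p_j = 415 + -0.981 - 43.36 = 370.66 kPa.

370.66


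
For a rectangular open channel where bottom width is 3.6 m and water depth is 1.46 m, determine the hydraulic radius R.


For a rectangular section:
Flow area A = b * y = 3.6 * 1.46 = 5.26 m^2.
Wetted perimeter P = b + 2y = 3.6 + 2*1.46 = 6.52 m.
Hydraulic radius R = A/P = 5.26 / 6.52 = 0.8061 m.

0.8061


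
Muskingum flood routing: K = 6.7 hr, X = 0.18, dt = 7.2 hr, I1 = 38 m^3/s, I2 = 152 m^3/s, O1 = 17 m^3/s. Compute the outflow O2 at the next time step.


Muskingum coefficients:
denom = 2*K*(1-X) + dt = 2*6.7*(1-0.18) + 7.2 = 18.188.
C0 = (dt - 2*K*X)/denom = (7.2 - 2*6.7*0.18)/18.188 = 0.2633.
C1 = (dt + 2*K*X)/denom = (7.2 + 2*6.7*0.18)/18.188 = 0.5285.
C2 = (2*K*(1-X) - dt)/denom = 0.2083.
O2 = C0*I2 + C1*I1 + C2*O1
   = 0.2633*152 + 0.5285*38 + 0.2083*17
   = 63.64 m^3/s.

63.64


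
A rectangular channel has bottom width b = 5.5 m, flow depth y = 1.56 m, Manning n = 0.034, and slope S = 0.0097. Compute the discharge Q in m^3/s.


For a rectangular channel, the cross-sectional area A = b * y = 5.5 * 1.56 = 8.58 m^2.
The wetted perimeter P = b + 2y = 5.5 + 2*1.56 = 8.62 m.
Hydraulic radius R = A/P = 8.58/8.62 = 0.9954 m.
Velocity V = (1/n)*R^(2/3)*S^(1/2) = (1/0.034)*0.9954^(2/3)*0.0097^(1/2) = 2.8878 m/s.
Discharge Q = A * V = 8.58 * 2.8878 = 24.777 m^3/s.

24.777


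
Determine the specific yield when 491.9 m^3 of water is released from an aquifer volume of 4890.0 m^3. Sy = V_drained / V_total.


Specific yield Sy = Volume drained / Total volume.
Sy = 491.9 / 4890.0
   = 0.1006.

0.1006


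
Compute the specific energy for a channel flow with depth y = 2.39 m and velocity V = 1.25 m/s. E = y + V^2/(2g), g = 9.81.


Specific energy E = y + V^2/(2g).
Velocity head = V^2/(2g) = 1.25^2 / (2*9.81) = 1.5625 / 19.62 = 0.0796 m.
E = 2.39 + 0.0796 = 2.4696 m.

2.4696


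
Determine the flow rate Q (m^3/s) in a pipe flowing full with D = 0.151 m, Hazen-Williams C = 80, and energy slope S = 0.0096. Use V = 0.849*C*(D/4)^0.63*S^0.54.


For a full circular pipe, R = D/4 = 0.151/4 = 0.0377 m.
V = 0.849 * 80 * 0.0377^0.63 * 0.0096^0.54
  = 0.849 * 80 * 0.126899 * 0.081363
  = 0.7013 m/s.
Pipe area A = pi*D^2/4 = pi*0.151^2/4 = 0.0179 m^2.
Q = A * V = 0.0179 * 0.7013 = 0.0126 m^3/s.

0.0126


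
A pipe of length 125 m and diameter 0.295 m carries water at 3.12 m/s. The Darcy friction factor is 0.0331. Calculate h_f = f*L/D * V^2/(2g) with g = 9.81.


Darcy-Weisbach equation: h_f = f * (L/D) * V^2/(2g).
f * L/D = 0.0331 * 125/0.295 = 14.0254.
V^2/(2g) = 3.12^2 / (2*9.81) = 9.7344 / 19.62 = 0.4961 m.
h_f = 14.0254 * 0.4961 = 6.959 m.

6.959


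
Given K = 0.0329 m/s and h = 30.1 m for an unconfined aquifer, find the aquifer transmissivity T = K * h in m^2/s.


Transmissivity is defined as T = K * h.
T = 0.0329 * 30.1
  = 0.9903 m^2/s.

0.9903


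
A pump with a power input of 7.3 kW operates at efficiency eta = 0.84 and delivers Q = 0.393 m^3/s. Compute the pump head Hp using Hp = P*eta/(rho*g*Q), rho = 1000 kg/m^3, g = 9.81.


Pump head formula: Hp = P * eta / (rho * g * Q).
Numerator: P * eta = 7.3 * 1000 * 0.84 = 6132.0 W.
Denominator: rho * g * Q = 1000 * 9.81 * 0.393 = 3855.33.
Hp = 6132.0 / 3855.33 = 1.59 m.

1.59


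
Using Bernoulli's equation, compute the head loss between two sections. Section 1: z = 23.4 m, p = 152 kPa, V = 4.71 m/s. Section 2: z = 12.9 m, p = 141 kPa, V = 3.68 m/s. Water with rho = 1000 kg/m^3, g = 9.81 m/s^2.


Total head at each section: H = z + p/(rho*g) + V^2/(2g).
H1 = 23.4 + 152*1000/(1000*9.81) + 4.71^2/(2*9.81)
   = 23.4 + 15.494 + 1.1307
   = 40.025 m.
H2 = 12.9 + 141*1000/(1000*9.81) + 3.68^2/(2*9.81)
   = 12.9 + 14.373 + 0.6902
   = 27.963 m.
h_L = H1 - H2 = 40.025 - 27.963 = 12.062 m.

12.062


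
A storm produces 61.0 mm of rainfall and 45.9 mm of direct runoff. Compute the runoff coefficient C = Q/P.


The runoff coefficient C = runoff depth / rainfall depth.
C = 45.9 / 61.0
  = 0.7525.

0.7525


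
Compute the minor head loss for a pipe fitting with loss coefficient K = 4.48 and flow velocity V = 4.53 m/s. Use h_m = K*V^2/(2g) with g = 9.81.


Minor loss formula: h_m = K * V^2/(2g).
V^2 = 4.53^2 = 20.5209.
V^2/(2g) = 20.5209 / 19.62 = 1.0459 m.
h_m = 4.48 * 1.0459 = 4.6857 m.

4.6857


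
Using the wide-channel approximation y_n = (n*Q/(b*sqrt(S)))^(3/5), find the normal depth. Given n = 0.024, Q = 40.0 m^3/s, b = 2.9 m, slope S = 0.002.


We use the wide-channel approximation y_n = (n*Q/(b*sqrt(S)))^(3/5).
sqrt(S) = sqrt(0.002) = 0.044721.
Numerator: n*Q = 0.024 * 40.0 = 0.96.
Denominator: b*sqrt(S) = 2.9 * 0.044721 = 0.129691.
arg = 7.4022.
y_n = 7.4022^(3/5) = 3.3236 m.

3.3236


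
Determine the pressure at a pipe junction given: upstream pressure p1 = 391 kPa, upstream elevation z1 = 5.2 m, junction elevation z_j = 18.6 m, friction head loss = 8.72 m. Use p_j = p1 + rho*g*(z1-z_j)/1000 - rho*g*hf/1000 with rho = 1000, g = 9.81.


Junction pressure: p_j = p1 + rho*g*(z1 - z_j)/1000 - rho*g*hf/1000.
Elevation term = 1000*9.81*(5.2 - 18.6)/1000 = -131.454 kPa.
Friction term = 1000*9.81*8.72/1000 = 85.543 kPa.
p_j = 391 + -131.454 - 85.543 = 174.0 kPa.

174.0


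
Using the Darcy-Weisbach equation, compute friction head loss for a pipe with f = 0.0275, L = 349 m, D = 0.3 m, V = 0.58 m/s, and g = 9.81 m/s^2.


Darcy-Weisbach equation: h_f = f * (L/D) * V^2/(2g).
f * L/D = 0.0275 * 349/0.3 = 31.9917.
V^2/(2g) = 0.58^2 / (2*9.81) = 0.3364 / 19.62 = 0.0171 m.
h_f = 31.9917 * 0.0171 = 0.549 m.

0.549


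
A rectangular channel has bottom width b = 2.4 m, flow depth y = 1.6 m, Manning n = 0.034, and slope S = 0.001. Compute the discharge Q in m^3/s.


For a rectangular channel, the cross-sectional area A = b * y = 2.4 * 1.6 = 3.84 m^2.
The wetted perimeter P = b + 2y = 2.4 + 2*1.6 = 5.6 m.
Hydraulic radius R = A/P = 3.84/5.6 = 0.6857 m.
Velocity V = (1/n)*R^(2/3)*S^(1/2) = (1/0.034)*0.6857^(2/3)*0.001^(1/2) = 0.7232 m/s.
Discharge Q = A * V = 3.84 * 0.7232 = 2.777 m^3/s.

2.777


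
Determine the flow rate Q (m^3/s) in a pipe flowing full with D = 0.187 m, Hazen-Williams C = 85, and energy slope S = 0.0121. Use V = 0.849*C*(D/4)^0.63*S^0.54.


For a full circular pipe, R = D/4 = 0.187/4 = 0.0467 m.
V = 0.849 * 85 * 0.0467^0.63 * 0.0121^0.54
  = 0.849 * 85 * 0.145199 * 0.092194
  = 0.966 m/s.
Pipe area A = pi*D^2/4 = pi*0.187^2/4 = 0.0275 m^2.
Q = A * V = 0.0275 * 0.966 = 0.0265 m^3/s.

0.0265


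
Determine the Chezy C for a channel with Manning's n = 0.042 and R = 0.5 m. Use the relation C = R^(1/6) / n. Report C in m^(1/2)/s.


The Chezy coefficient relates to Manning's n through C = R^(1/6) / n.
R^(1/6) = 0.5^(1/6) = 0.890899.
C = 0.890899 / 0.042 = 21.21 m^(1/2)/s.

21.21


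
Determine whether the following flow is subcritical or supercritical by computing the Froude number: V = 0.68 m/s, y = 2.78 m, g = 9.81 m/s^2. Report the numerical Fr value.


The Froude number is defined as Fr = V / sqrt(g*y).
g*y = 9.81 * 2.78 = 27.2718.
sqrt(g*y) = sqrt(27.2718) = 5.2222.
Fr = 0.68 / 5.2222 = 0.1302.
Since Fr < 1, the flow is subcritical.

0.1302


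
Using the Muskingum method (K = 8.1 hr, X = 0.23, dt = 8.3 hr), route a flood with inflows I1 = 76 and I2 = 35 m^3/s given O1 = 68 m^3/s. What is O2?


Muskingum coefficients:
denom = 2*K*(1-X) + dt = 2*8.1*(1-0.23) + 8.3 = 20.774.
C0 = (dt - 2*K*X)/denom = (8.3 - 2*8.1*0.23)/20.774 = 0.2202.
C1 = (dt + 2*K*X)/denom = (8.3 + 2*8.1*0.23)/20.774 = 0.5789.
C2 = (2*K*(1-X) - dt)/denom = 0.2009.
O2 = C0*I2 + C1*I1 + C2*O1
   = 0.2202*35 + 0.5789*76 + 0.2009*68
   = 65.37 m^3/s.

65.37


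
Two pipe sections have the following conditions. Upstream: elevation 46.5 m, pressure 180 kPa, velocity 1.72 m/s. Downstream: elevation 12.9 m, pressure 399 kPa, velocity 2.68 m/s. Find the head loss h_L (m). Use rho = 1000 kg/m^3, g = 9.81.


Total head at each section: H = z + p/(rho*g) + V^2/(2g).
H1 = 46.5 + 180*1000/(1000*9.81) + 1.72^2/(2*9.81)
   = 46.5 + 18.349 + 0.1508
   = 64.999 m.
H2 = 12.9 + 399*1000/(1000*9.81) + 2.68^2/(2*9.81)
   = 12.9 + 40.673 + 0.3661
   = 53.939 m.
h_L = H1 - H2 = 64.999 - 53.939 = 11.061 m.

11.061


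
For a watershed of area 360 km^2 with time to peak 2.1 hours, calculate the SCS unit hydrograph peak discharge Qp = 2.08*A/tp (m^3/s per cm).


SCS formula: Qp = 2.08 * A / tp.
Qp = 2.08 * 360 / 2.1
   = 748.8 / 2.1
   = 356.57 m^3/s per cm.

356.57


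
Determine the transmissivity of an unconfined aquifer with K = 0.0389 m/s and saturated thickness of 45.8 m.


Transmissivity is defined as T = K * h.
T = 0.0389 * 45.8
  = 1.7816 m^2/s.

1.7816


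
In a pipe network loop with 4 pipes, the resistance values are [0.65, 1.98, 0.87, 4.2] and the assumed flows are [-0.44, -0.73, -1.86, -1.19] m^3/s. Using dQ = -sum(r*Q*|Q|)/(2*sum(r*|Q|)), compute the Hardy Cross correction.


Numerator terms (r*Q*|Q|): 0.65*-0.44*|-0.44| = -0.1258; 1.98*-0.73*|-0.73| = -1.0551; 0.87*-1.86*|-1.86| = -3.0099; 4.2*-1.19*|-1.19| = -5.9476.
Sum of numerator = -10.1385.
Denominator terms (r*|Q|): 0.65*|-0.44| = 0.286; 1.98*|-0.73| = 1.4454; 0.87*|-1.86| = 1.6182; 4.2*|-1.19| = 4.998.
2 * sum of denominator = 2 * 8.3476 = 16.6952.
dQ = --10.1385 / 16.6952 = 0.6073 m^3/s.

0.6073


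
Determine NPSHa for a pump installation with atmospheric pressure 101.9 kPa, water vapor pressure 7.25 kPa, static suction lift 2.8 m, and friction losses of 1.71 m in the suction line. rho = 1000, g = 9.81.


NPSHa = p_atm/(rho*g) - z_s - hf_s - p_vap/(rho*g).
p_atm/(rho*g) = 101.9*1000 / (1000*9.81) = 10.387 m.
p_vap/(rho*g) = 7.25*1000 / (1000*9.81) = 0.739 m.
NPSHa = 10.387 - 2.8 - 1.71 - 0.739
      = 5.14 m.

5.14


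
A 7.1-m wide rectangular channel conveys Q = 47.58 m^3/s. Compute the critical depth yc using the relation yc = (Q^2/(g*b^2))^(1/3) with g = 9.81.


Using yc = (Q^2 / (g * b^2))^(1/3):
Q^2 = 47.58^2 = 2263.86.
g * b^2 = 9.81 * 7.1^2 = 9.81 * 50.41 = 494.52.
Q^2 / (g*b^2) = 2263.86 / 494.52 = 4.5779.
yc = 4.5779^(1/3) = 1.6604 m.

1.6604


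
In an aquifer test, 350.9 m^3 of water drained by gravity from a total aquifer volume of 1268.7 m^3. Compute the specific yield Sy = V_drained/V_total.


Specific yield Sy = Volume drained / Total volume.
Sy = 350.9 / 1268.7
   = 0.2766.

0.2766


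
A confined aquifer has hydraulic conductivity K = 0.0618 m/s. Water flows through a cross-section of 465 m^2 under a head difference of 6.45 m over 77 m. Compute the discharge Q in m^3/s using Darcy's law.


Darcy's law: Q = K * A * i, where i = dh/L.
Hydraulic gradient i = 6.45 / 77 = 0.083766.
Q = 0.0618 * 465 * 0.083766
  = 2.4072 m^3/s.

2.4072


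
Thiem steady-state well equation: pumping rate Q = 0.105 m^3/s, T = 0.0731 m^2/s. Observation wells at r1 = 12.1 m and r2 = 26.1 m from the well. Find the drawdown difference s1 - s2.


Thiem equation: s1 - s2 = Q/(2*pi*T) * ln(r2/r1).
ln(r2/r1) = ln(26.1/12.1) = 0.7687.
Q/(2*pi*T) = 0.105 / (2*pi*0.0731) = 0.105 / 0.4593 = 0.2286.
s1 - s2 = 0.2286 * 0.7687 = 0.1757 m.

0.1757


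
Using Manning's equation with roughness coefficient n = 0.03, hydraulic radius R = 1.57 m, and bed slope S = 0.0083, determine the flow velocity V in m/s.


Manning's equation gives V = (1/n) * R^(2/3) * S^(1/2).
First, compute R^(2/3) = 1.57^(2/3) = 1.3508.
Next, S^(1/2) = 0.0083^(1/2) = 0.091104.
Then 1/n = 1/0.03 = 33.33.
V = 33.33 * 1.3508 * 0.091104 = 4.1022 m/s.

4.1022


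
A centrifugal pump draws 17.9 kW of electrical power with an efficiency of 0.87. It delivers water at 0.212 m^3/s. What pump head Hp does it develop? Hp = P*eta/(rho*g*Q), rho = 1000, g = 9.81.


Pump head formula: Hp = P * eta / (rho * g * Q).
Numerator: P * eta = 17.9 * 1000 * 0.87 = 15573.0 W.
Denominator: rho * g * Q = 1000 * 9.81 * 0.212 = 2079.72.
Hp = 15573.0 / 2079.72 = 7.49 m.

7.49


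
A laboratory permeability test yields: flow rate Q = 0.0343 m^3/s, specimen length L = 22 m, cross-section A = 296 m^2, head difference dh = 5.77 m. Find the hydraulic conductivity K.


From K = Q*L / (A*dh):
Numerator: Q*L = 0.0343 * 22 = 0.7546.
Denominator: A*dh = 296 * 5.77 = 1707.92.
K = 0.7546 / 1707.92 = 0.000442 m/s.

0.000442


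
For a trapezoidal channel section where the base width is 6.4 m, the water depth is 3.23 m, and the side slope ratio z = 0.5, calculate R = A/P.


For a trapezoidal section with side slope z:
A = (b + z*y)*y = (6.4 + 0.5*3.23)*3.23 = 25.888 m^2.
P = b + 2*y*sqrt(1 + z^2) = 6.4 + 2*3.23*sqrt(1 + 0.5^2) = 13.622 m.
R = A/P = 25.888 / 13.622 = 1.9004 m.

1.9004


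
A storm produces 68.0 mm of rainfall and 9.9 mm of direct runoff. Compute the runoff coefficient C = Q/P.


The runoff coefficient C = runoff depth / rainfall depth.
C = 9.9 / 68.0
  = 0.1456.

0.1456


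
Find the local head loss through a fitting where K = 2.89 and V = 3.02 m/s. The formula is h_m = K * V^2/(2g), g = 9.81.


Minor loss formula: h_m = K * V^2/(2g).
V^2 = 3.02^2 = 9.1204.
V^2/(2g) = 9.1204 / 19.62 = 0.4649 m.
h_m = 2.89 * 0.4649 = 1.3434 m.

1.3434


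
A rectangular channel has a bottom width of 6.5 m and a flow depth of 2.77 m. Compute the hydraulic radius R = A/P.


For a rectangular section:
Flow area A = b * y = 6.5 * 2.77 = 18.0 m^2.
Wetted perimeter P = b + 2y = 6.5 + 2*2.77 = 12.04 m.
Hydraulic radius R = A/P = 18.0 / 12.04 = 1.4954 m.

1.4954


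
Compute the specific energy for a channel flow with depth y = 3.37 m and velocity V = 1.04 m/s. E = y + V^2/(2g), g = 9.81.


Specific energy E = y + V^2/(2g).
Velocity head = V^2/(2g) = 1.04^2 / (2*9.81) = 1.0816 / 19.62 = 0.0551 m.
E = 3.37 + 0.0551 = 3.4251 m.

3.4251


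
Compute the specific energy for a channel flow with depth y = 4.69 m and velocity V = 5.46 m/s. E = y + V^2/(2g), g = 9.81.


Specific energy E = y + V^2/(2g).
Velocity head = V^2/(2g) = 5.46^2 / (2*9.81) = 29.8116 / 19.62 = 1.5194 m.
E = 4.69 + 1.5194 = 6.2094 m.

6.2094


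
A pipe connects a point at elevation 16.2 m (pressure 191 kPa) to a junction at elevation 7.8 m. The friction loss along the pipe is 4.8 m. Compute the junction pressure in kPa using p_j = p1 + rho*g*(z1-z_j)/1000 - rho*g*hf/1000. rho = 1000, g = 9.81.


Junction pressure: p_j = p1 + rho*g*(z1 - z_j)/1000 - rho*g*hf/1000.
Elevation term = 1000*9.81*(16.2 - 7.8)/1000 = 82.404 kPa.
Friction term = 1000*9.81*4.8/1000 = 47.088 kPa.
p_j = 191 + 82.404 - 47.088 = 226.32 kPa.

226.32


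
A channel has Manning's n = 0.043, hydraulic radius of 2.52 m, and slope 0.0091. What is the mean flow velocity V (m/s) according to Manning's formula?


Manning's equation gives V = (1/n) * R^(2/3) * S^(1/2).
First, compute R^(2/3) = 2.52^(2/3) = 1.8518.
Next, S^(1/2) = 0.0091^(1/2) = 0.095394.
Then 1/n = 1/0.043 = 23.26.
V = 23.26 * 1.8518 * 0.095394 = 4.1082 m/s.

4.1082


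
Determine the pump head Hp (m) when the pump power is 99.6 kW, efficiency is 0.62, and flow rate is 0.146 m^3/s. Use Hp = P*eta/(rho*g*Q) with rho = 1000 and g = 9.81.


Pump head formula: Hp = P * eta / (rho * g * Q).
Numerator: P * eta = 99.6 * 1000 * 0.62 = 61752.0 W.
Denominator: rho * g * Q = 1000 * 9.81 * 0.146 = 1432.26.
Hp = 61752.0 / 1432.26 = 43.12 m.

43.12


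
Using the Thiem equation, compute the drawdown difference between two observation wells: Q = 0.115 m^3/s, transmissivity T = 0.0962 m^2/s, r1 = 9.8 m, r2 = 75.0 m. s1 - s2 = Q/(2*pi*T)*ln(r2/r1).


Thiem equation: s1 - s2 = Q/(2*pi*T) * ln(r2/r1).
ln(r2/r1) = ln(75.0/9.8) = 2.0351.
Q/(2*pi*T) = 0.115 / (2*pi*0.0962) = 0.115 / 0.6044 = 0.1903.
s1 - s2 = 0.1903 * 2.0351 = 0.3872 m.

0.3872


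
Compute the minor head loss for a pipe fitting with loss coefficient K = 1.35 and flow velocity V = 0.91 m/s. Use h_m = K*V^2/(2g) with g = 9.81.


Minor loss formula: h_m = K * V^2/(2g).
V^2 = 0.91^2 = 0.8281.
V^2/(2g) = 0.8281 / 19.62 = 0.0422 m.
h_m = 1.35 * 0.0422 = 0.057 m.

0.057


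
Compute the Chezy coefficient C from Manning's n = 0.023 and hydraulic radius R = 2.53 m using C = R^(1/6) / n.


The Chezy coefficient relates to Manning's n through C = R^(1/6) / n.
R^(1/6) = 2.53^(1/6) = 1.167311.
C = 1.167311 / 0.023 = 50.75 m^(1/2)/s.

50.75


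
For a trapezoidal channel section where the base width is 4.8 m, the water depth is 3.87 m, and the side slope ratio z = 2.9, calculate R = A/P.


For a trapezoidal section with side slope z:
A = (b + z*y)*y = (4.8 + 2.9*3.87)*3.87 = 62.009 m^2.
P = b + 2*y*sqrt(1 + z^2) = 4.8 + 2*3.87*sqrt(1 + 2.9^2) = 28.543 m.
R = A/P = 62.009 / 28.543 = 2.1725 m.

2.1725


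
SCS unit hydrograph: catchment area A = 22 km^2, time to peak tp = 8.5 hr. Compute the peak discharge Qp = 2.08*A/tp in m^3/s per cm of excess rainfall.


SCS formula: Qp = 2.08 * A / tp.
Qp = 2.08 * 22 / 8.5
   = 45.76 / 8.5
   = 5.38 m^3/s per cm.

5.38


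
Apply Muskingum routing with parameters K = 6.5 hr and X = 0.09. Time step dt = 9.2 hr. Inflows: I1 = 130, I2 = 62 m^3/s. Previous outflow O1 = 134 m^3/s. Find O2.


Muskingum coefficients:
denom = 2*K*(1-X) + dt = 2*6.5*(1-0.09) + 9.2 = 21.03.
C0 = (dt - 2*K*X)/denom = (9.2 - 2*6.5*0.09)/21.03 = 0.3818.
C1 = (dt + 2*K*X)/denom = (9.2 + 2*6.5*0.09)/21.03 = 0.4931.
C2 = (2*K*(1-X) - dt)/denom = 0.1251.
O2 = C0*I2 + C1*I1 + C2*O1
   = 0.3818*62 + 0.4931*130 + 0.1251*134
   = 104.54 m^3/s.

104.54


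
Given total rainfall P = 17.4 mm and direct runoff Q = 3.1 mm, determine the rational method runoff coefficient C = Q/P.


The runoff coefficient C = runoff depth / rainfall depth.
C = 3.1 / 17.4
  = 0.1782.

0.1782


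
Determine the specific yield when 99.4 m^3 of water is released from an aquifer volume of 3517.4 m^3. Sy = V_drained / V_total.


Specific yield Sy = Volume drained / Total volume.
Sy = 99.4 / 3517.4
   = 0.0283.

0.0283


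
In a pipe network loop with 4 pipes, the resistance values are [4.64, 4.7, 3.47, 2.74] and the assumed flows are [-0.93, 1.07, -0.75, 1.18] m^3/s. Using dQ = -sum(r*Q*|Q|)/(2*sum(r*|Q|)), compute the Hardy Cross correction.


Numerator terms (r*Q*|Q|): 4.64*-0.93*|-0.93| = -4.0131; 4.7*1.07*|1.07| = 5.381; 3.47*-0.75*|-0.75| = -1.9519; 2.74*1.18*|1.18| = 3.8152.
Sum of numerator = 3.2312.
Denominator terms (r*|Q|): 4.64*|-0.93| = 4.3152; 4.7*|1.07| = 5.029; 3.47*|-0.75| = 2.6025; 2.74*|1.18| = 3.2332.
2 * sum of denominator = 2 * 15.1799 = 30.3598.
dQ = -3.2312 / 30.3598 = -0.1064 m^3/s.

-0.1064


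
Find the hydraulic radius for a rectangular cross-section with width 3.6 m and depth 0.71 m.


For a rectangular section:
Flow area A = b * y = 3.6 * 0.71 = 2.56 m^2.
Wetted perimeter P = b + 2y = 3.6 + 2*0.71 = 5.02 m.
Hydraulic radius R = A/P = 2.56 / 5.02 = 0.5092 m.

0.5092


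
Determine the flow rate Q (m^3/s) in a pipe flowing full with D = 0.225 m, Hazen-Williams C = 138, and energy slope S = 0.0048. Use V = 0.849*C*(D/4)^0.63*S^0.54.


For a full circular pipe, R = D/4 = 0.225/4 = 0.0563 m.
V = 0.849 * 138 * 0.0563^0.63 * 0.0048^0.54
  = 0.849 * 138 * 0.163146 * 0.055959
  = 1.0696 m/s.
Pipe area A = pi*D^2/4 = pi*0.225^2/4 = 0.0398 m^2.
Q = A * V = 0.0398 * 1.0696 = 0.0425 m^3/s.

0.0425


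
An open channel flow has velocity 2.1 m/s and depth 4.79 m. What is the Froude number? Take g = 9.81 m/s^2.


The Froude number is defined as Fr = V / sqrt(g*y).
g*y = 9.81 * 4.79 = 46.9899.
sqrt(g*y) = sqrt(46.9899) = 6.8549.
Fr = 2.1 / 6.8549 = 0.3063.

0.3063


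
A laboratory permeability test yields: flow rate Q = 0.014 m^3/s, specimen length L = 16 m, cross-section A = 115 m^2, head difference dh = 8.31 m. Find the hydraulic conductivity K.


From K = Q*L / (A*dh):
Numerator: Q*L = 0.014 * 16 = 0.224.
Denominator: A*dh = 115 * 8.31 = 955.65.
K = 0.224 / 955.65 = 0.000234 m/s.

0.000234


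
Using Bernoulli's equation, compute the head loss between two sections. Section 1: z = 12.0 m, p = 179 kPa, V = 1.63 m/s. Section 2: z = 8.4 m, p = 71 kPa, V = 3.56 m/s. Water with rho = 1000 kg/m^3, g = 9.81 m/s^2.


Total head at each section: H = z + p/(rho*g) + V^2/(2g).
H1 = 12.0 + 179*1000/(1000*9.81) + 1.63^2/(2*9.81)
   = 12.0 + 18.247 + 0.1354
   = 30.382 m.
H2 = 8.4 + 71*1000/(1000*9.81) + 3.56^2/(2*9.81)
   = 8.4 + 7.238 + 0.646
   = 16.283 m.
h_L = H1 - H2 = 30.382 - 16.283 = 14.099 m.

14.099
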